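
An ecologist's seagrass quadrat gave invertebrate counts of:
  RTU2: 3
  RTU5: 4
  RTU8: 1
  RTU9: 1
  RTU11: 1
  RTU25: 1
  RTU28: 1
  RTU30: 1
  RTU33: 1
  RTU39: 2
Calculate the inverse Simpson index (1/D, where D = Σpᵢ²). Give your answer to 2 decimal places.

Total N = 3+4+1+1+1+1+1+1+1+2 = 16, so the proportions are 0.1875, 0.25, 0.0625, 0.0625, 0.0625, 0.0625, 0.0625, 0.0625, 0.0625, 0.125 (working shown to 6 dp, full precision carried).
D = 0.1875² + 0.25² + 0.0625² + 0.0625² + 0.0625² + 0.0625² + 0.0625² + 0.0625² + 0.0625² + 0.125² = 0.035156 + 0.062500 + 0.003906 + 0.003906 + 0.003906 + 0.003906 + 0.003906 + 0.003906 + 0.003906 + 0.015625 = 0.140625.
So 1/D = 7.1111, i.e. 7.11 to 2 decimal places.

7.11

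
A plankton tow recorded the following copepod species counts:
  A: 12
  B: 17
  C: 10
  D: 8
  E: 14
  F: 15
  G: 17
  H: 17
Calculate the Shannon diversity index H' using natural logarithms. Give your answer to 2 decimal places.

2.05

Total N = 12+17+10+8+14+15+17+17 = 110, so the proportions are 0.1091, 0.1545, 0.0909, 0.0727, 0.1273, 0.1364, 0.1545, 0.1545 (working shown to 4 dp, full precision carried).
Each pᵢ ln pᵢ term: 0.1091×(-2.2156)=-0.2417, 0.1545×(-1.8673)=-0.2886, 0.0909×(-2.3979)=-0.2180, 0.0727×(-2.6210)=-0.1906, 0.1273×(-2.0614)=-0.2624, 0.1364×(-1.9924)=-0.2717, 0.1545×(-1.8673)=-0.2886, 0.1545×(-1.8673)=-0.2886.
Sum = -2.0501, so H' = 2.05.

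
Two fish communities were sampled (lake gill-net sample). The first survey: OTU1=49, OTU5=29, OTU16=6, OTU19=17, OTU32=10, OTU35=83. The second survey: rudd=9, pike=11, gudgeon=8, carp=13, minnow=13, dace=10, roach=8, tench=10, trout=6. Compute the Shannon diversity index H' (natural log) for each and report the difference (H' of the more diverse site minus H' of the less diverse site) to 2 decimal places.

0.70

The first survey: N=194, proportions 0.2526, 0.1495, 0.0309, 0.0876, 0.0515, 0.4278, giving H' = 1.4686 (working shown to 4 dp, full precision carried).
The second survey: N=88, proportions 0.1023, 0.125, 0.0909, 0.1477, 0.1477, 0.1136, 0.0909, 0.1136, 0.0682, giving H' = 2.1715.
Difference = |1.4686 − 2.1715| = 0.7029, i.e. 0.70 to 2 decimal places.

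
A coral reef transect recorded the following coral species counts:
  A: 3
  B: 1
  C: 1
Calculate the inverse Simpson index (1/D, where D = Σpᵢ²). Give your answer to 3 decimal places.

2.273

Total N = 3+1+1 = 5, so the proportions are 0.6, 0.2, 0.2 (working shown to 6 dp, full precision carried).
D = 0.6² + 0.2² + 0.2² = 0.360000 + 0.040000 + 0.040000 = 0.440000.
So 1/D = 2.27273, i.e. 2.273 to 3 decimal places.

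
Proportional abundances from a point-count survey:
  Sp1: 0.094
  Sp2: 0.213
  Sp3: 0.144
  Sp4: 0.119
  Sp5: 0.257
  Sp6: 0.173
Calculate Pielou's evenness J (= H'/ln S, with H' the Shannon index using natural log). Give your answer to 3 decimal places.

0.969

H' = −Σ pᵢ ln pᵢ = −((-0.22226) + (-0.32940) + (-0.27906) + (-0.25331) + (-0.34918) + (-0.30352)) = 1.73673 (working shown to 5 dp, full precision carried).
With S = 6 species, ln S = 1.79176, so J = 1.73673/1.79176 = 0.96929, i.e. 0.969 to 3 decimal places.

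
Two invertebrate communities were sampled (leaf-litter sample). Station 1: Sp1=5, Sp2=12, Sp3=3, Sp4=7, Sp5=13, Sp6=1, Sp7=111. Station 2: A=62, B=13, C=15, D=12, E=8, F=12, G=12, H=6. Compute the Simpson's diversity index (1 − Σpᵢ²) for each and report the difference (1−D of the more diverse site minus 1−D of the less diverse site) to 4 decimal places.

0.3071

Station 1: N=152, proportions 0.032895, 0.078947, 0.019737, 0.046053, 0.085526, 0.006579, 0.730263, giving 1−D = 0.449533 (working shown to 6 dp, full precision carried).
Station 2: N=140, proportions 0.442857, 0.092857, 0.107143, 0.085714, 0.057143, 0.085714, 0.085714, 0.042857, giving 1−D = 0.756633.
Difference = |0.449533 − 0.756633| = 0.307100, i.e. 0.3071 to 4 decimal places.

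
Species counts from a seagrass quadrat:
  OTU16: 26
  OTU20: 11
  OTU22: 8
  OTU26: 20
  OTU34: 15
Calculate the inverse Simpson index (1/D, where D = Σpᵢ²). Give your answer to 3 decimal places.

4.307

Total N = 26+11+8+20+15 = 80, so the proportions are 0.325, 0.1375, 0.1, 0.25, 0.1875 (working shown to 7 dp, full precision carried).
D = 0.325² + 0.1375² + 0.1² + 0.25² + 0.1875² = 0.1056250 + 0.0189063 + 0.0100000 + 0.0625000 + 0.0351562 = 0.2321875.
So 1/D = 4.30686, i.e. 4.307 to 3 decimal places.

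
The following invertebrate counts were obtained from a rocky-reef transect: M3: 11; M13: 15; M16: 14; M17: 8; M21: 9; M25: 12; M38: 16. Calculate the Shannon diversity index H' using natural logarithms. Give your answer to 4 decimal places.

1.9187

Total N = 11+15+14+8+9+12+16 = 85, so the proportions are 0.129412, 0.176471, 0.164706, 0.094118, 0.105882, 0.141176, 0.188235 (working shown to 6 dp, full precision carried).
Each pᵢ ln pᵢ term: 0.129412×(-2.044756)=-0.264615, 0.176471×(-1.734601)=-0.306106, 0.164706×(-1.803594)=-0.297063, 0.094118×(-2.363210)=-0.222420, 0.105882×(-2.245427)=-0.237751, 0.141176×(-1.957745)=-0.276387, 0.188235×(-1.670063)=-0.314365.
Sum = -1.918707, so H' = 1.9187.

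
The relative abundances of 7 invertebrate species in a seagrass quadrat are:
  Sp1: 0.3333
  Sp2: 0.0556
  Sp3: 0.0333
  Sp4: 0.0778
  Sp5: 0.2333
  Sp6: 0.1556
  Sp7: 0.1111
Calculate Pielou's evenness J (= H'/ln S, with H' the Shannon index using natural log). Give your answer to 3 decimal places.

H' = −Σ pᵢ ln pᵢ = −((-0.36620) + (-0.16066) + (-0.11329) + (-0.19867) + (-0.33955) + (-0.28949) + (-0.24412)) = 1.71199 (working shown to 5 dp, full precision carried).
With S = 7 species, ln S = 1.94591, so J = 1.71199/1.94591 = 0.87979, i.e. 0.880 to 3 decimal places.

0.880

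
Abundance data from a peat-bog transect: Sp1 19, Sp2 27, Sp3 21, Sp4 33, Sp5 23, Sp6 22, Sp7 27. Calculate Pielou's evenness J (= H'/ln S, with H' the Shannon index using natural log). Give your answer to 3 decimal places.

Total N = 19+27+21+33+23+22+27 = 172, so the proportions are 0.11047, 0.15698, 0.12209, 0.19186, 0.13372, 0.12791, 0.15698 (working shown to 5 dp, full precision carried).
H' = −Σ pᵢ ln pᵢ = −((-0.24336) + (-0.29067) + (-0.25676) + (-0.31676) + (-0.26905) + (-0.26303) + (-0.29067)) = 1.93029.
With S = 7 species, ln S = 1.94591, so J = 1.93029/1.94591 = 0.99197, i.e. 0.992 to 3 decimal places.

0.992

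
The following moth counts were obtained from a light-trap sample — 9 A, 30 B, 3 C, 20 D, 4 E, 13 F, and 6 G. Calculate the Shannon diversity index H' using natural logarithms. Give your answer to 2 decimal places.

Total N = 9+30+3+20+4+13+6 = 85, so the proportions are 0.1059, 0.3529, 0.0353, 0.2353, 0.0471, 0.1529, 0.0706 (working shown to 4 dp, full precision carried).
Each pᵢ ln pᵢ term: 0.1059×(-2.2454)=-0.2378, 0.3529×(-1.0415)=-0.3676, 0.0353×(-3.3440)=-0.1180, 0.2353×(-1.4469)=-0.3405, 0.0471×(-3.0564)=-0.1438, 0.1529×(-1.8777)=-0.2872, 0.0706×(-2.6509)=-0.1871.
Sum = -1.6819, so H' = 1.68.

1.68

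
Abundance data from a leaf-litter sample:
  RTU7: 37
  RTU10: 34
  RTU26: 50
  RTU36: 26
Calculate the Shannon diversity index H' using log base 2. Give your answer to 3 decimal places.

1.961

Total N = 37+34+50+26 = 147, so the proportions are 0.2517, 0.23129, 0.34014, 0.17687 (working shown to 5 dp, full precision carried).
Each pᵢ log₂ pᵢ term: 0.2517×(-1.99022)=-0.50094, 0.23129×(-2.11221)=-0.48854, 0.34014×(-1.55582)=-0.52919, 0.17687×(-2.49923)=-0.44204.
Sum = -1.96071, so H' = 1.961.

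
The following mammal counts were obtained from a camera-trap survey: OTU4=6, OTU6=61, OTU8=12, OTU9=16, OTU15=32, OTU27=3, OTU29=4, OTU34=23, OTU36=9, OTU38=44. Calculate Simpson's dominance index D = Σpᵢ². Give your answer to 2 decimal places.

0.18

Total N = 6+61+12+16+32+3+4+23+9+44 = 210, so the proportions are 0.0286, 0.2905, 0.0571, 0.0762, 0.1524, 0.0143, 0.019, 0.1095, 0.0429, 0.2095 (working shown to 4 dp, full precision carried).
D = 0.0286² + 0.2905² + 0.0571² + 0.0762² + 0.1524² + 0.0143² + 0.019² + 0.1095² + 0.0429² + 0.2095² = 0.0008 + 0.0844 + 0.0033 + 0.0058 + 0.0232 + 0.0002 + 0.0004 + 0.0120 + 0.0018 + 0.0439 = 0.1758.
To 2 decimal places, D = 0.18.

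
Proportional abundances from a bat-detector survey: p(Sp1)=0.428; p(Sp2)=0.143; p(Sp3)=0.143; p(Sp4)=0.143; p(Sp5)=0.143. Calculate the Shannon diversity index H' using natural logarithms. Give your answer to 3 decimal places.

1.476

Each pᵢ ln pᵢ term (working shown to 5 dp, full precision carried): 0.428×(-0.84863)=-0.36321, 0.143×(-1.94491)=-0.27812, 0.143×(-1.94491)=-0.27812, 0.143×(-1.94491)=-0.27812, 0.143×(-1.94491)=-0.27812.
Sum = -1.47570, so H' = 1.476.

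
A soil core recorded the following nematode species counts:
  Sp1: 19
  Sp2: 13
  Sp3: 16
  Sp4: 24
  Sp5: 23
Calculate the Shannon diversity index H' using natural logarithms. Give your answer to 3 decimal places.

1.585

Total N = 19+13+16+24+23 = 95, so the proportions are 0.2, 0.13684, 0.16842, 0.25263, 0.24211 (working shown to 5 dp, full precision carried).
Each pᵢ ln pᵢ term: 0.2×(-1.60944)=-0.32189, 0.13684×(-1.98893)=-0.27217, 0.16842×(-1.78129)=-0.30001, 0.25263×(-1.37582)=-0.34758, 0.24211×(-1.41838)=-0.34340.
Sum = -1.58504, so H' = 1.585.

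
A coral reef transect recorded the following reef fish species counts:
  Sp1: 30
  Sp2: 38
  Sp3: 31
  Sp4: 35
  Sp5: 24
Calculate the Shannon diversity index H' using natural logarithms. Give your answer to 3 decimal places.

Total N = 30+38+31+35+24 = 158, so the proportions are 0.18987, 0.24051, 0.1962, 0.22152, 0.1519 (working shown to 5 dp, full precision carried).
Each pᵢ ln pᵢ term: 0.18987×(-1.66140)=-0.31546, 0.24051×(-1.42501)=-0.34272, 0.1962×(-1.62861)=-0.31954, 0.22152×(-1.50725)=-0.33388, 0.1519×(-1.88454)=-0.28626.
Sum = -1.59786, so H' = 1.598.

1.598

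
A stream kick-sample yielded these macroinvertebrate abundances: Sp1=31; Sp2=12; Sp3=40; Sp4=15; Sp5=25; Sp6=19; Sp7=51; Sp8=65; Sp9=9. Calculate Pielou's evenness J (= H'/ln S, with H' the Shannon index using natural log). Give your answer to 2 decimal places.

Total N = 31+12+40+15+25+19+51+65+9 = 267, so the proportions are 0.1161, 0.0449, 0.1498, 0.0562, 0.0936, 0.0712, 0.191, 0.2434, 0.0337 (working shown to 4 dp, full precision carried).
H' = −Σ pᵢ ln pᵢ = −((-0.2500) + (-0.1394) + (-0.2844) + (-0.1618) + (-0.2218) + (-0.1881) + (-0.3162) + (-0.3440) + (-0.1143)) = 2.0198.
With S = 9 species, ln S = 2.1972, so J = 2.0198/2.1972 = 0.9193, i.e. 0.92 to 2 decimal places.

0.92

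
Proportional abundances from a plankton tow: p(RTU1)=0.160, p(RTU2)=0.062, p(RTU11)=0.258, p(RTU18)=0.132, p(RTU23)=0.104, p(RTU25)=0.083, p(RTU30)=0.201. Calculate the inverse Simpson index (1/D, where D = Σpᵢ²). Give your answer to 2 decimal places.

5.83

D = 0.16² + 0.062² + 0.258² + 0.132² + 0.104² + 0.083² + 0.201² = 0.025600 + 0.003844 + 0.066564 + 0.017424 + 0.010816 + 0.006889 + 0.040401 = 0.171538 (working shown to 6 dp, full precision carried).
So 1/D = 5.8296, i.e. 5.83 to 2 decimal places.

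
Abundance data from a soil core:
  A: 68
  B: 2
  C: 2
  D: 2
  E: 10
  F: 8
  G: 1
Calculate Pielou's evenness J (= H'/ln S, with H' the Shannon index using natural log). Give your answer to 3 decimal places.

Total N = 68+2+2+2+10+8+1 = 93, so the proportions are 0.73118, 0.02151, 0.02151, 0.02151, 0.10753, 0.08602, 0.01075 (working shown to 5 dp, full precision carried).
H' = −Σ pᵢ ln pᵢ = −((-0.22893) + (-0.08257) + (-0.08257) + (-0.08257) + (-0.23979) + (-0.21102) + (-0.04874)) = 0.97618.
With S = 7 species, ln S = 1.94591, so J = 0.97618/1.94591 = 0.50166, i.e. 0.502 to 3 decimal places.

0.502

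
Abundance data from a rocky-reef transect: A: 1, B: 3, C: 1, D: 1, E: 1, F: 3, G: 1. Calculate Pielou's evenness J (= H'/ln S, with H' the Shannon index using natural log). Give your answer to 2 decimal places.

0.92

Total N = 1+3+1+1+1+3+1 = 11, so the proportions are 0.0909, 0.2727, 0.0909, 0.0909, 0.0909, 0.2727, 0.0909 (working shown to 4 dp, full precision carried).
H' = −Σ pᵢ ln pᵢ = −((-0.2180) + (-0.3543) + (-0.2180) + (-0.2180) + (-0.2180) + (-0.3543) + (-0.2180)) = 1.7987.
With S = 7 species, ln S = 1.9459, so J = 1.7987/1.9459 = 0.9243, i.e. 0.92 to 2 decimal places.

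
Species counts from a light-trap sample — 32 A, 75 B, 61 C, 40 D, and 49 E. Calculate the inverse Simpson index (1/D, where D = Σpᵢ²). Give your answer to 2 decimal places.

Total N = 32+75+61+40+49 = 257, so the proportions are 0.124514, 0.291829, 0.237354, 0.155642, 0.190661 (working shown to 6 dp, full precision carried).
D = 0.124514² + 0.291829² + 0.237354² + 0.155642² + 0.190661² = 0.015504 + 0.085164 + 0.056337 + 0.024224 + 0.036352 = 0.217581.
So 1/D = 4.5960, i.e. 4.60 to 2 decimal places.

4.60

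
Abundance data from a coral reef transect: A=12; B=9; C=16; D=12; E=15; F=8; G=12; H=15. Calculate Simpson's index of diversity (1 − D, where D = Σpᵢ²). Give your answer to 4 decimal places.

Total N = 12+9+16+12+15+8+12+15 = 99, so the proportions are 0.121212, 0.090909, 0.161616, 0.121212, 0.151515, 0.080808, 0.121212, 0.151515 (working shown to 6 dp, full precision carried).
D = 0.121212² + 0.090909² + 0.161616² + 0.121212² + 0.151515² + 0.080808² + 0.121212² + 0.151515² = 0.014692 + 0.008264 + 0.026120 + 0.014692 + 0.022957 + 0.006530 + 0.014692 + 0.022957 = 0.130905.
So 1 − D = 0.869095, i.e. 0.8691 to 4 decimal places.

0.8691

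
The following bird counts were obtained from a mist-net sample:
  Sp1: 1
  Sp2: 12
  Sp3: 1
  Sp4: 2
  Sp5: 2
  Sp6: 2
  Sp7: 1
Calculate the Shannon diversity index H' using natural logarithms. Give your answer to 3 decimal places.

Total N = 1+12+1+2+2+2+1 = 21, so the proportions are 0.04762, 0.57143, 0.04762, 0.09524, 0.09524, 0.09524, 0.04762 (working shown to 5 dp, full precision carried).
Each pᵢ ln pᵢ term: 0.04762×(-3.04452)=-0.14498, 0.57143×(-0.55962)=-0.31978, 0.04762×(-3.04452)=-0.14498, 0.09524×(-2.35138)=-0.22394, 0.09524×(-2.35138)=-0.22394, 0.09524×(-2.35138)=-0.22394, 0.04762×(-3.04452)=-0.14498.
Sum = -1.42653, so H' = 1.427.

1.427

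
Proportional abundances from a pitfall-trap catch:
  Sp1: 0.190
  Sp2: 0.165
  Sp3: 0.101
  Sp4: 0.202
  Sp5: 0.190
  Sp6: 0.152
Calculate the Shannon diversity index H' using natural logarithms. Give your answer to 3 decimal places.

Each pᵢ ln pᵢ term (working shown to 5 dp, full precision carried): 0.19×(-1.66073)=-0.31554, 0.165×(-1.80181)=-0.29730, 0.101×(-2.29263)=-0.23156, 0.202×(-1.59949)=-0.32310, 0.19×(-1.66073)=-0.31554, 0.152×(-1.88387)=-0.28635.
Sum = -1.76938, so H' = 1.769.

1.769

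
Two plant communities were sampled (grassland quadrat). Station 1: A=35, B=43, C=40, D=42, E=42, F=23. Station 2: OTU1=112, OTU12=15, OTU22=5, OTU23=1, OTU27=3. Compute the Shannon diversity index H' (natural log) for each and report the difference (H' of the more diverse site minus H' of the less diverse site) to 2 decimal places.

Station 1: N=225, proportions 0.1556, 0.1911, 0.1778, 0.1867, 0.1867, 0.1022, giving H' = 1.7725 (working shown to 4 dp, full precision carried).
Station 2: N=136, proportions 0.8235, 0.1103, 0.0368, 0.0074, 0.0221, giving H' = 0.6447.
Difference = |1.7725 − 0.6447| = 1.1278, i.e. 1.13 to 2 decimal places.

1.13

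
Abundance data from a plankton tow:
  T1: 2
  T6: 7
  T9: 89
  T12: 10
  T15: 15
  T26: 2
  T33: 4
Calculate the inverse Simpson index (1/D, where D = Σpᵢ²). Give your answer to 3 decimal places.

2.000

Total N = 2+7+89+10+15+2+4 = 129, so the proportions are 0.015504, 0.054264, 0.689922, 0.077519, 0.116279, 0.015504, 0.031008 (working shown to 6 dp, full precision carried).
D = 0.015504² + 0.054264² + 0.689922² + 0.077519² + 0.116279² + 0.015504² + 0.031008² = 0.000240 + 0.002945 + 0.475993 + 0.006009 + 0.013521 + 0.000240 + 0.000961 = 0.499910.
So 1/D = 2.00036, i.e. 2.000 to 3 decimal places.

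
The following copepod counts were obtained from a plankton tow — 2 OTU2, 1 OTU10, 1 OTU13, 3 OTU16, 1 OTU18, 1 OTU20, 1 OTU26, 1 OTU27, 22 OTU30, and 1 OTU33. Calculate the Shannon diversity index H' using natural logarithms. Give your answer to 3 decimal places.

1.389

Total N = 2+1+1+3+1+1+1+1+22+1 = 34, so the proportions are 0.05882, 0.02941, 0.02941, 0.08824, 0.02941, 0.02941, 0.02941, 0.02941, 0.64706, 0.02941 (working shown to 5 dp, full precision carried).
Each pᵢ ln pᵢ term: 0.05882×(-2.83321)=-0.16666, 0.02941×(-3.52636)=-0.10372, 0.02941×(-3.52636)=-0.10372, 0.08824×(-2.42775)=-0.21421, 0.02941×(-3.52636)=-0.10372, 0.02941×(-3.52636)=-0.10372, 0.02941×(-3.52636)=-0.10372, 0.02941×(-3.52636)=-0.10372, 0.64706×(-0.43532)=-0.28168, 0.02941×(-3.52636)=-0.10372.
Sum = -1.38856, so H' = 1.389.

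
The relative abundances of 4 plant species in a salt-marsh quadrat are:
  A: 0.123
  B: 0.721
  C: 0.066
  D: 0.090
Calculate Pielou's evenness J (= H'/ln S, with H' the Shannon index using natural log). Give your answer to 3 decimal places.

H' = −Σ pᵢ ln pᵢ = −((-0.25776) + (-0.23585) + (-0.17939) + (-0.21672)) = 0.88972 (working shown to 5 dp, full precision carried).
With S = 4 species, ln S = 1.38629, so J = 0.88972/1.38629 = 0.64179, i.e. 0.642 to 3 decimal places.

0.642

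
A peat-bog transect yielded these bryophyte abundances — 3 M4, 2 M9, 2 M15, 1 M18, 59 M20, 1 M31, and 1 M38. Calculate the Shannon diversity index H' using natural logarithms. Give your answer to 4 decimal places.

Total N = 3+2+2+1+59+1+1 = 69, so the proportions are 0.043478, 0.028986, 0.028986, 0.014493, 0.855072, 0.014493, 0.014493 (working shown to 6 dp, full precision carried).
Each pᵢ ln pᵢ term: 0.043478×(-3.135494)=-0.136326, 0.028986×(-3.540959)=-0.102637, 0.028986×(-3.540959)=-0.102637, 0.014493×(-4.234107)=-0.061364, 0.855072×(-0.156569)=-0.133878, 0.014493×(-4.234107)=-0.061364, 0.014493×(-4.234107)=-0.061364.
Sum = -0.659568, so H' = 0.6596.

0.6596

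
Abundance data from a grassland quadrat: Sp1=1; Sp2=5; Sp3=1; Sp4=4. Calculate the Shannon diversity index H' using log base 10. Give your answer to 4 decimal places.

0.5047

Total N = 1+5+1+4 = 11, so the proportions are 0.090909, 0.454545, 0.090909, 0.363636 (working shown to 6 dp, full precision carried).
Each pᵢ log₁₀ pᵢ term: 0.090909×(-1.041393)=-0.094672, 0.454545×(-0.342423)=-0.155647, 0.090909×(-1.041393)=-0.094672, 0.363636×(-0.439333)=-0.159757.
Sum = -0.504748, so H' = 0.5047.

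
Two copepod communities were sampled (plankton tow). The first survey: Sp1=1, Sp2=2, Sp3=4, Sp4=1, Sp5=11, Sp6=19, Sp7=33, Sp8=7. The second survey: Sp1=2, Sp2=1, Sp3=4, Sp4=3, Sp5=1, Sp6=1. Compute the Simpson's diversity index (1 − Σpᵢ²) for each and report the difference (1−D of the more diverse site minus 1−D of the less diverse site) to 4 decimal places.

0.0477

The first survey: N=78, proportions 0.012821, 0.025641, 0.051282, 0.012821, 0.141026, 0.24359, 0.423077, 0.089744, giving 1−D = 0.730112 (working shown to 6 dp, full precision carried).
The second survey: N=12, proportions 0.166667, 0.083333, 0.333333, 0.25, 0.083333, 0.083333, giving 1−D = 0.777778.
Difference = |0.730112 − 0.777778| = 0.047666, i.e. 0.0477 to 4 decimal places.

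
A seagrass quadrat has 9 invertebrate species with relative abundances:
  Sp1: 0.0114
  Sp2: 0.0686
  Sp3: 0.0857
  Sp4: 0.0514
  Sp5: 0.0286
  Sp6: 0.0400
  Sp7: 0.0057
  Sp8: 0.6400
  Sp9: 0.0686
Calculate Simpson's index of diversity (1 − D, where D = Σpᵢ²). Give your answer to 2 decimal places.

D = 0.0114² + 0.0686² + 0.0857² + 0.0514² + 0.0286² + 0.04² + 0.0057² + 0.64² + 0.0686² = 0.0001 + 0.0047 + 0.0073 + 0.0026 + 0.0008 + 0.0016 + 0.0000 + 0.4096 + 0.0047 = 0.4316 (working shown to 4 dp, full precision carried).
So 1 − D = 0.5684, i.e. 0.57 to 2 decimal places.

0.57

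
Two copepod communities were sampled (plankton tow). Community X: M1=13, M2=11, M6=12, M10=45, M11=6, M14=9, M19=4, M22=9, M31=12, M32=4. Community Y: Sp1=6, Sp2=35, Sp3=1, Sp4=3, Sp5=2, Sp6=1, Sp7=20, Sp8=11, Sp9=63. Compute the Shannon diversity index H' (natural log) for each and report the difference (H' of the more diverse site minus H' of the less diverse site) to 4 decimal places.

Community X: N=125, proportions 0.104, 0.088, 0.096, 0.36, 0.048, 0.072, 0.032, 0.072, 0.096, 0.032, giving H' = 2.011916 (working shown to 6 dp, full precision carried).
Community Y: N=142, proportions 0.042254, 0.246479, 0.007042, 0.021127, 0.014085, 0.007042, 0.140845, 0.077465, 0.443662, giving H' = 1.524990.
Difference = |2.011916 − 1.524990| = 0.486926, i.e. 0.4869 to 4 decimal places.

0.4869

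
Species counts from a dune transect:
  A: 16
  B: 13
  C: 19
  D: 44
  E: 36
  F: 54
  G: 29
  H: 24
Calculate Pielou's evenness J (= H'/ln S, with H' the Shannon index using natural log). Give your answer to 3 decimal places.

Total N = 16+13+19+44+36+54+29+24 = 235, so the proportions are 0.06809, 0.05532, 0.08085, 0.18723, 0.15319, 0.22979, 0.1234, 0.10213 (working shown to 5 dp, full precision carried).
H' = −Σ pᵢ ln pᵢ = −((-0.18294) + (-0.16013) + (-0.20335) + (-0.31369) + (-0.28740) + (-0.33793) + (-0.25820) + (-0.23301)) = 1.97664.
With S = 8 species, ln S = 2.07944, so J = 1.97664/2.07944 = 0.95057, i.e. 0.951 to 3 decimal places.

0.951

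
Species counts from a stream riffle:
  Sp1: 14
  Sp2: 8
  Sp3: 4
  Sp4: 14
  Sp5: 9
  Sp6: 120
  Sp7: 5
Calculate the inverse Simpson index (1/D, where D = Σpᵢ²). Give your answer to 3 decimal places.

2.021

Total N = 14+8+4+14+9+120+5 = 174, so the proportions are 0.08046, 0.045977, 0.022989, 0.08046, 0.051724, 0.689655, 0.028736 (working shown to 6 dp, full precision carried).
D = 0.08046² + 0.045977² + 0.022989² + 0.08046² + 0.051724² + 0.689655² + 0.028736² = 0.006474 + 0.002114 + 0.000528 + 0.006474 + 0.002675 + 0.475624 + 0.000826 = 0.494715.
So 1/D = 2.02136, i.e. 2.021 to 3 decimal places.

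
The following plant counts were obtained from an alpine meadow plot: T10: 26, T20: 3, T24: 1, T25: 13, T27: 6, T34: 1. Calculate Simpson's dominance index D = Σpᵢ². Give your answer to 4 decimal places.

Total N = 26+3+1+13+6+1 = 50, so the proportions are 0.52, 0.06, 0.02, 0.26, 0.12, 0.02 (working shown to 6 dp, full precision carried).
D = 0.52² + 0.06² + 0.02² + 0.26² + 0.12² + 0.02² = 0.270400 + 0.003600 + 0.000400 + 0.067600 + 0.014400 + 0.000400 = 0.356800.
To 4 decimal places, D = 0.3568.

0.3568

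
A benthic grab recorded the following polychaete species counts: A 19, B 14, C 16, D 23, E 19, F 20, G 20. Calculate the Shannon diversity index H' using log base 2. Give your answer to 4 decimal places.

2.7919

Total N = 19+14+16+23+19+20+20 = 131, so the proportions are 0.145038, 0.10687, 0.122137, 0.175573, 0.145038, 0.152672, 0.152672 (working shown to 6 dp, full precision carried).
Each pᵢ log₂ pᵢ term: 0.145038×(-2.785495)=-0.404003, 0.10687×(-3.226068)=-0.344771, 0.122137×(-3.033423)=-0.370494, 0.175573×(-2.509861)=-0.440663, 0.145038×(-2.785495)=-0.404003, 0.152672×(-2.711495)=-0.413969, 0.152672×(-2.711495)=-0.413969.
Sum = -2.791871, so H' = 2.7919.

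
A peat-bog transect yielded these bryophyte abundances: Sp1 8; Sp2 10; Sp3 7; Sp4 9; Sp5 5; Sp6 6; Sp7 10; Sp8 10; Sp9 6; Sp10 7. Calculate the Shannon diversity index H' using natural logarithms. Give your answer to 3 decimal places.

Total N = 8+10+7+9+5+6+10+10+6+7 = 78, so the proportions are 0.10256, 0.12821, 0.08974, 0.11538, 0.0641, 0.07692, 0.12821, 0.12821, 0.07692, 0.08974 (working shown to 5 dp, full precision carried).
Each pᵢ ln pᵢ term: 0.10256×(-2.27727)=-0.23357, 0.12821×(-2.05412)=-0.26335, 0.08974×(-2.41080)=-0.21635, 0.11538×(-2.15948)=-0.24917, 0.0641×(-2.74727)=-0.17611, 0.07692×(-2.56495)=-0.19730, 0.12821×(-2.05412)=-0.26335, 0.12821×(-2.05412)=-0.26335, 0.07692×(-2.56495)=-0.19730, 0.08974×(-2.41080)=-0.21635.
Sum = -2.27621, so H' = 2.276.

2.276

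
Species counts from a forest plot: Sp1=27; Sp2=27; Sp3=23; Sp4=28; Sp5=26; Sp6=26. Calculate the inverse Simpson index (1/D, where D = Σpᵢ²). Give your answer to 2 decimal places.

Total N = 27+27+23+28+26+26 = 157, so the proportions are 0.171975, 0.171975, 0.146497, 0.178344, 0.165605, 0.165605 (working shown to 6 dp, full precision carried).
D = 0.171975² + 0.171975² + 0.146497² + 0.178344² + 0.165605² + 0.165605² = 0.029575 + 0.029575 + 0.021461 + 0.031807 + 0.027425 + 0.027425 = 0.167268.
So 1/D = 5.9784, i.e. 5.98 to 2 decimal places.

5.98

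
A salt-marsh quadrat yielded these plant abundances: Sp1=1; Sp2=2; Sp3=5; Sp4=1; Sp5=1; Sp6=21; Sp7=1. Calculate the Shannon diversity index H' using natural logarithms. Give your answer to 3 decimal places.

Total N = 1+2+5+1+1+21+1 = 32, so the proportions are 0.03125, 0.0625, 0.15625, 0.03125, 0.03125, 0.65625, 0.03125 (working shown to 5 dp, full precision carried).
Each pᵢ ln pᵢ term: 0.03125×(-3.46574)=-0.10830, 0.0625×(-2.77259)=-0.17329, 0.15625×(-1.85630)=-0.29005, 0.03125×(-3.46574)=-0.10830, 0.03125×(-3.46574)=-0.10830, 0.65625×(-0.42121)=-0.27642, 0.03125×(-3.46574)=-0.10830.
Sum = -1.17297, so H' = 1.173.

1.173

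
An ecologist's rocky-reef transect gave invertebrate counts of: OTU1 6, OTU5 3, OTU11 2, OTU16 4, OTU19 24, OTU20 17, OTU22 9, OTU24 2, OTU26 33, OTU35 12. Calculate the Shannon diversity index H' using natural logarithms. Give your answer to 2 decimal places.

Total N = 6+3+2+4+24+17+9+2+33+12 = 112, so the proportions are 0.0536, 0.0268, 0.0179, 0.0357, 0.2143, 0.1518, 0.0804, 0.0179, 0.2946, 0.1071 (working shown to 4 dp, full precision carried).
Each pᵢ ln pᵢ term: 0.0536×(-2.9267)=-0.1568, 0.0268×(-3.6199)=-0.0970, 0.0179×(-4.0254)=-0.0719, 0.0357×(-3.3322)=-0.1190, 0.2143×(-1.5404)=-0.3301, 0.1518×(-1.8853)=-0.2862, 0.0804×(-2.5213)=-0.2026, 0.0179×(-4.0254)=-0.0719, 0.2946×(-1.2220)=-0.3601, 0.1071×(-2.2336)=-0.2393.
Sum = -1.9347, so H' = 1.93.

1.93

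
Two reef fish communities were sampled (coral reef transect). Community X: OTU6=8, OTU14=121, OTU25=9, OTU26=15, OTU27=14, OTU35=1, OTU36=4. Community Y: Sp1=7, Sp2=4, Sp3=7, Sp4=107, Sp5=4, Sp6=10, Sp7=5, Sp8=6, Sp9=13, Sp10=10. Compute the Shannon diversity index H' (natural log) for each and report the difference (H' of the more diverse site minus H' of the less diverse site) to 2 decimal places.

0.40

Community X: N=172, proportions 0.0465, 0.7035, 0.0523, 0.0872, 0.0814, 0.0058, 0.0233, giving H' = 1.0788 (working shown to 4 dp, full precision carried).
Community Y: N=173, proportions 0.0405, 0.0231, 0.0405, 0.6185, 0.0231, 0.0578, 0.0289, 0.0347, 0.0751, 0.0578, giving H' = 1.4740.
Difference = |1.0788 − 1.4740| = 0.3952, i.e. 0.40 to 2 decimal places.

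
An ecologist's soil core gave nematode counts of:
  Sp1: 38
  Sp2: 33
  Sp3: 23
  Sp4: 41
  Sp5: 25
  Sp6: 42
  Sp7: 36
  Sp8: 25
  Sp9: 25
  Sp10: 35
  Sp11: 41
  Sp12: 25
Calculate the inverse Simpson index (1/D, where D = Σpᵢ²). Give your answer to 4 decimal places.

11.4559

Total N = 38+33+23+41+25+42+36+25+25+35+41+25 = 389, so the proportions are 0.097686375, 0.084832905, 0.059125964, 0.105398458, 0.064267352, 0.107969152, 0.092544987, 0.064267352, 0.064267352, 0.089974293, 0.105398458, 0.064267352 (working shown to 9 dp, full precision carried).
D = 0.097686375² + 0.084832905² + 0.059125964² + 0.105398458² + 0.064267352² + 0.107969152² + 0.092544987² + 0.064267352² + 0.064267352² + 0.089974293² + 0.105398458² + 0.064267352² = 0.009542628 + 0.007196622 + 0.003495880 + 0.011108835 + 0.004130293 + 0.011657338 + 0.008564575 + 0.004130293 + 0.004130293 + 0.008095373 + 0.011108835 + 0.004130293 = 0.087291255.
So 1/D = 11.455901, i.e. 11.4559 to 4 decimal places.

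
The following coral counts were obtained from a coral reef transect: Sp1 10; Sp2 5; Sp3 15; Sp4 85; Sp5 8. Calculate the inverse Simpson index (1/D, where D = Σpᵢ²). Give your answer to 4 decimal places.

1.9805

Total N = 10+5+15+85+8 = 123, so the proportions are 0.0813008, 0.0406504, 0.1219512, 0.6910569, 0.0650407 (working shown to 7 dp, full precision carried).
D = 0.0813008² + 0.0406504² + 0.1219512² + 0.6910569² + 0.0650407² = 0.0066098 + 0.0016525 + 0.0148721 + 0.4775597 + 0.0042303 = 0.5049243.
So 1/D = 1.980495, i.e. 1.9805 to 4 decimal places.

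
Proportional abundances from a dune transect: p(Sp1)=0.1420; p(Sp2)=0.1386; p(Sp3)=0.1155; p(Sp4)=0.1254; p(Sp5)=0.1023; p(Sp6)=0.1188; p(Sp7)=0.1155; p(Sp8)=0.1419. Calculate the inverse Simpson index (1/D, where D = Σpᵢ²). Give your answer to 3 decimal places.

7.906

D = 0.142² + 0.1386² + 0.1155² + 0.1254² + 0.1023² + 0.1188² + 0.1155² + 0.1419² = 0.0201640 + 0.0192100 + 0.0133403 + 0.0157252 + 0.0104653 + 0.0141134 + 0.0133403 + 0.0201356 = 0.1264940 (working shown to 7 dp, full precision carried).
So 1/D = 7.90552, i.e. 7.906 to 3 decimal places.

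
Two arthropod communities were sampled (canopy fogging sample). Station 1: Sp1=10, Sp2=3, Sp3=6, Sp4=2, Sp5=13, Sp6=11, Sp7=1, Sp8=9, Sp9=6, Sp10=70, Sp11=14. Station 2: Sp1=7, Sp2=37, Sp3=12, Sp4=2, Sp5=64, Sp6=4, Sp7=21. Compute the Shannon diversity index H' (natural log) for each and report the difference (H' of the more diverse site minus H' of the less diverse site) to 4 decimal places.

Station 1: N=145, proportions 0.0689655, 0.0206897, 0.0413793, 0.0137931, 0.0896552, 0.0758621, 0.0068966, 0.062069, 0.0413793, 0.4827586, 0.0965517, giving H' = 1.7833077 (working shown to 7 dp, full precision carried).
Station 2: N=147, proportions 0.047619, 0.2517007, 0.0816327, 0.0136054, 0.4353741, 0.0272109, 0.1428571, giving H' = 1.4932953.
Difference = |1.7833077 − 1.4932953| = 0.2900124, i.e. 0.2900 to 4 decimal places.

0.2900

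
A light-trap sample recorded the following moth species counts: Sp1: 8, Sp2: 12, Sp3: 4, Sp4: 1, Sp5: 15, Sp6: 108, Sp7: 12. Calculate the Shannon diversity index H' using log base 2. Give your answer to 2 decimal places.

Total N = 8+12+4+1+15+108+12 = 160, so the proportions are 0.05, 0.075, 0.025, 0.0063, 0.0938, 0.675, 0.075 (working shown to 4 dp, full precision carried).
Each pᵢ log₂ pᵢ term: 0.05×(-4.3219)=-0.2161, 0.075×(-3.7370)=-0.2803, 0.025×(-5.3219)=-0.1330, 0.0063×(-7.3219)=-0.0458, 0.0938×(-3.4150)=-0.3202, 0.675×(-0.5670)=-0.3828, 0.075×(-3.7370)=-0.2803.
Sum = -1.6584, so H' = 1.66.

1.66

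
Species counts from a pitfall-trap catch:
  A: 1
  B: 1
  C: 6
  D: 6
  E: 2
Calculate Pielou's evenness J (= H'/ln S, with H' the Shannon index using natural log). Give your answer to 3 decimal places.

Total N = 1+1+6+6+2 = 16, so the proportions are 0.0625, 0.0625, 0.375, 0.375, 0.125 (working shown to 5 dp, full precision carried).
H' = −Σ pᵢ ln pᵢ = −((-0.17329) + (-0.17329) + (-0.36781) + (-0.36781) + (-0.25993)) = 1.34213.
With S = 5 species, ln S = 1.60944, so J = 1.34213/1.60944 = 0.83391, i.e. 0.834 to 3 decimal places.

0.834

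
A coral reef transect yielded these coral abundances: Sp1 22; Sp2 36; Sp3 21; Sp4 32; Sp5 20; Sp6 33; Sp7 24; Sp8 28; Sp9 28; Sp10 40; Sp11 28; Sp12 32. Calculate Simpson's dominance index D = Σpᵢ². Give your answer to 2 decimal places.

Total N = 22+36+21+32+20+33+24+28+28+40+28+32 = 344, so the proportions are 0.064, 0.1047, 0.061, 0.093, 0.0581, 0.0959, 0.0698, 0.0814, 0.0814, 0.1163, 0.0814, 0.093 (working shown to 4 dp, full precision carried).
D = 0.064² + 0.1047² + 0.061² + 0.093² + 0.0581² + 0.0959² + 0.0698² + 0.0814² + 0.0814² + 0.1163² + 0.0814² + 0.093² = 0.0041 + 0.0110 + 0.0037 + 0.0087 + 0.0034 + 0.0092 + 0.0049 + 0.0066 + 0.0066 + 0.0135 + 0.0066 + 0.0087 = 0.0869.
To 2 decimal places, D = 0.09.

0.09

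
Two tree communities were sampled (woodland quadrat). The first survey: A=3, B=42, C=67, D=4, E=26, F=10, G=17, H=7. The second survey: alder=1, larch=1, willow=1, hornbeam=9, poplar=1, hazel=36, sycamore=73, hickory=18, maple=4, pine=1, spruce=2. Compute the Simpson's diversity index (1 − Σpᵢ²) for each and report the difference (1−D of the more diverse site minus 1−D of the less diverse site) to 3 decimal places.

The first survey: N=176, proportions 0.017045, 0.238636, 0.380682, 0.022727, 0.147727, 0.056818, 0.096591, 0.039773, giving 1−D = 0.761364 (working shown to 6 dp, full precision carried).
The second survey: N=147, proportions 0.006803, 0.006803, 0.006803, 0.061224, 0.006803, 0.244898, 0.496599, 0.122449, 0.027211, 0.006803, 0.013605, giving 1−D = 0.673516.
Difference = |0.761364 − 0.673516| = 0.087848, i.e. 0.088 to 3 decimal places.

0.088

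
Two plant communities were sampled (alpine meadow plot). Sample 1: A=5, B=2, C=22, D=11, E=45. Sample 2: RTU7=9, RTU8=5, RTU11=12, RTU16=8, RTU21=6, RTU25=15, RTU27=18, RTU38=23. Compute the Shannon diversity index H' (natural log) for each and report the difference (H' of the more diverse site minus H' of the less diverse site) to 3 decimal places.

0.756

Sample 1: N=85, proportions 0.05882, 0.02353, 0.25882, 0.12941, 0.52941, giving H' = 1.20603 (working shown to 5 dp, full precision carried).
Sample 2: N=96, proportions 0.09375, 0.05208, 0.125, 0.08333, 0.0625, 0.15625, 0.1875, 0.23958, giving H' = 1.96236.
Difference = |1.20603 − 1.96236| = 0.75633, i.e. 0.756 to 3 decimal places.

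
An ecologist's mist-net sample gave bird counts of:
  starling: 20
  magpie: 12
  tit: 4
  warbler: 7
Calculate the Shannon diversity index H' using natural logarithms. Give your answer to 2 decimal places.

1.23

Total N = 20+12+4+7 = 43, so the proportions are 0.4651, 0.2791, 0.093, 0.1628 (working shown to 4 dp, full precision carried).
Each pᵢ ln pᵢ term: 0.4651×(-0.7655)=-0.3560, 0.2791×(-1.2763)=-0.3562, 0.093×(-2.3749)=-0.2209, 0.1628×(-1.8153)=-0.2955.
Sum = -1.2286, so H' = 1.23.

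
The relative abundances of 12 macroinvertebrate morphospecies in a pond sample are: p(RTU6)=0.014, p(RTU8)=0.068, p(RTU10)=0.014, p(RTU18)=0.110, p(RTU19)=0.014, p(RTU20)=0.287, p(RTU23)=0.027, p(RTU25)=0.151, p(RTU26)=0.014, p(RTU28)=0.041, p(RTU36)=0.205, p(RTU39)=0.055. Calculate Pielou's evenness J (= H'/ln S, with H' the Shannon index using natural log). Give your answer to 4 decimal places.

H' = −Σ pᵢ ln pᵢ = −((-0.059762) + (-0.182801) + (-0.059762) + (-0.242800) + (-0.059762) + (-0.358254) + (-0.097522) + (-0.285462) + (-0.059762) + (-0.130962) + (-0.324873) + (-0.159523)) = 2.021244 (working shown to 6 dp, full precision carried).
With S = 12 species, ln S = 2.484907, so J = 2.021244/2.484907 = 0.813408, i.e. 0.8134 to 4 decimal places.

0.8134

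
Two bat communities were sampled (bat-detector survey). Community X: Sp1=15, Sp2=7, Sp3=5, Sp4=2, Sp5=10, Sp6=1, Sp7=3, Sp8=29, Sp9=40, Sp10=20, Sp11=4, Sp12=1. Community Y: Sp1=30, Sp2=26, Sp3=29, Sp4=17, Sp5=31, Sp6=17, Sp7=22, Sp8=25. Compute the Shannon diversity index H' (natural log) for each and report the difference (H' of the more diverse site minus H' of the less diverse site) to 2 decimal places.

0.06

Community X: N=137, proportions 0.1095, 0.0511, 0.0365, 0.0146, 0.073, 0.0073, 0.0219, 0.2117, 0.292, 0.146, 0.0292, 0.0073, giving H' = 1.9954 (working shown to 4 dp, full precision carried).
Community Y: N=197, proportions 0.1523, 0.132, 0.1472, 0.0863, 0.1574, 0.0863, 0.1117, 0.1269, giving H' = 2.0565.
Difference = |1.9954 − 2.0565| = 0.0611, i.e. 0.06 to 2 decimal places.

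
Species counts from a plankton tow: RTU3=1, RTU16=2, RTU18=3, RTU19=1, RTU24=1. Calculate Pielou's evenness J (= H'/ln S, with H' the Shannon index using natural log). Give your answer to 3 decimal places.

0.928

Total N = 1+2+3+1+1 = 8, so the proportions are 0.125, 0.25, 0.375, 0.125, 0.125 (working shown to 5 dp, full precision carried).
H' = −Σ pᵢ ln pᵢ = −((-0.25993) + (-0.34657) + (-0.36781) + (-0.25993) + (-0.25993)) = 1.49418.
With S = 5 species, ln S = 1.60944, so J = 1.49418/1.60944 = 0.92838, i.e. 0.928 to 3 decimal places.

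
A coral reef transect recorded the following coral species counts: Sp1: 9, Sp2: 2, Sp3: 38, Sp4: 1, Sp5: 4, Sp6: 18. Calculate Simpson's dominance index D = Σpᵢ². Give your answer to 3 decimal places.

Total N = 9+2+38+1+4+18 = 72, so the proportions are 0.125, 0.02778, 0.52778, 0.01389, 0.05556, 0.25 (working shown to 5 dp, full precision carried).
D = 0.125² + 0.02778² + 0.52778² + 0.01389² + 0.05556² + 0.25² = 0.01562 + 0.00077 + 0.27855 + 0.00019 + 0.00309 + 0.06250 = 0.36073.
To 3 decimal places, D = 0.361.

0.361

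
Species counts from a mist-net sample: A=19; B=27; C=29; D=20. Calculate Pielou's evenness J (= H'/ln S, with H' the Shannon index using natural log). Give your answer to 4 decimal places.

Total N = 19+27+29+20 = 95, so the proportions are 0.2, 0.284211, 0.305263, 0.210526 (working shown to 6 dp, full precision carried).
H' = −Σ pᵢ ln pᵢ = −((-0.321888) + (-0.357548) + (-0.362219) + (-0.328030)) = 1.369686.
With S = 4 species, ln S = 1.386294, so J = 1.369686/1.386294 = 0.988019, i.e. 0.9880 to 4 decimal places.

0.9880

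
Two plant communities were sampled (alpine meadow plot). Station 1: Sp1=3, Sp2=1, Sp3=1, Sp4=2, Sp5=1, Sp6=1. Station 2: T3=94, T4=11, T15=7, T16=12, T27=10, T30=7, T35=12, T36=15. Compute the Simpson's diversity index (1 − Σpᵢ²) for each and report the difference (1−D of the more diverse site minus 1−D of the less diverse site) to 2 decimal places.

Station 1: N=9, proportions 0.33333, 0.11111, 0.11111, 0.22222, 0.11111, 0.11111, giving 1−D = 0.79012 (working shown to 5 dp, full precision carried).
Station 2: N=168, proportions 0.55952, 0.06548, 0.04167, 0.07143, 0.05952, 0.04167, 0.07143, 0.08929, giving 1−D = 0.65745.
Difference = |0.79012 − 0.65745| = 0.13267, i.e. 0.13 to 2 decimal places.

0.13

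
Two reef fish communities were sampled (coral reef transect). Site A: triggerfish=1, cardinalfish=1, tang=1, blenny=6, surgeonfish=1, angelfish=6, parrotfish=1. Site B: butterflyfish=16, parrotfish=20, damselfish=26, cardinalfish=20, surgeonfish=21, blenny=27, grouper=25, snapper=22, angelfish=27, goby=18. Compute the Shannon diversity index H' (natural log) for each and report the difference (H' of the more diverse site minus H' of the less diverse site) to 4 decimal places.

0.7202

Site A: N=17, proportions 0.058824, 0.058824, 0.058824, 0.352941, 0.058824, 0.352941, 0.058824, giving H' = 1.568442 (working shown to 6 dp, full precision carried).
Site B: N=222, proportions 0.072072, 0.09009, 0.117117, 0.09009, 0.094595, 0.121622, 0.112613, 0.099099, 0.121622, 0.081081, giving H' = 2.288655.
Difference = |1.568442 − 2.288655| = 0.720213, i.e. 0.7202 to 4 decimal places.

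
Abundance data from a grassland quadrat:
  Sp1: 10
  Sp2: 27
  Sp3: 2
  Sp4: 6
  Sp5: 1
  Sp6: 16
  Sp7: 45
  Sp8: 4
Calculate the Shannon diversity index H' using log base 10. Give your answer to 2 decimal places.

0.69

Total N = 10+27+2+6+1+16+45+4 = 111, so the proportions are 0.0901, 0.2432, 0.018, 0.0541, 0.009, 0.1441, 0.4054, 0.036 (working shown to 4 dp, full precision carried).
Each pᵢ log₁₀ pᵢ term: 0.0901×(-1.0453)=-0.0942, 0.2432×(-0.6140)=-0.1493, 0.018×(-1.7443)=-0.0314, 0.0541×(-1.2672)=-0.0685, 0.009×(-2.0453)=-0.0184, 0.1441×(-0.8412)=-0.1213, 0.4054×(-0.3921)=-0.1590, 0.036×(-1.4433)=-0.0520.
Sum = -0.6941, so H' = 0.69.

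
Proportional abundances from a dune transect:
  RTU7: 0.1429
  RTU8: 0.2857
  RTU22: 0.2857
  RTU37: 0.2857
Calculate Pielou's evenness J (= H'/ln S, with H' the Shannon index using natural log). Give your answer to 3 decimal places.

H' = −Σ pᵢ ln pᵢ = −((-0.27803) + (-0.35793) + (-0.35793) + (-0.35793)) = 1.35181 (working shown to 5 dp, full precision carried).
With S = 4 species, ln S = 1.38629, so J = 1.35181/1.38629 = 0.97513, i.e. 0.975 to 3 decimal places.

0.975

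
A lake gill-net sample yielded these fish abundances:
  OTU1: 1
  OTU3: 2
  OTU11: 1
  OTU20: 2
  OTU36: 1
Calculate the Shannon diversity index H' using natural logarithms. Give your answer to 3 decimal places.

1.550

Total N = 1+2+1+2+1 = 7, so the proportions are 0.14286, 0.28571, 0.14286, 0.28571, 0.14286 (working shown to 5 dp, full precision carried).
Each pᵢ ln pᵢ term: 0.14286×(-1.94591)=-0.27799, 0.28571×(-1.25276)=-0.35793, 0.14286×(-1.94591)=-0.27799, 0.28571×(-1.25276)=-0.35793, 0.14286×(-1.94591)=-0.27799.
Sum = -1.54983, so H' = 1.550.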